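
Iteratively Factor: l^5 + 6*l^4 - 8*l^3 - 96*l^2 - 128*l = (l + 4)*(l^4 + 2*l^3 - 16*l^2 - 32*l) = l*(l + 4)*(l^3 + 2*l^2 - 16*l - 32) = l*(l + 2)*(l + 4)*(l^2 - 16) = l*(l - 4)*(l + 2)*(l + 4)*(l + 4)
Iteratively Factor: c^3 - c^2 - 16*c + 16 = (c - 4)*(c^2 + 3*c - 4) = (c - 4)*(c - 1)*(c + 4)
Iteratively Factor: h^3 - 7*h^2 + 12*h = (h)*(h^2 - 7*h + 12) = h*(h - 4)*(h - 3)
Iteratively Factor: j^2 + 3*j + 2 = (j + 2)*(j + 1)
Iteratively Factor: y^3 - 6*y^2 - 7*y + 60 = (y - 5)*(y^2 - y - 12) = (y - 5)*(y + 3)*(y - 4)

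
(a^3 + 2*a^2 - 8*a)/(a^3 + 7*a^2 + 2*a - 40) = a/(a + 5)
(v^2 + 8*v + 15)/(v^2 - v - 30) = (v + 3)/(v - 6)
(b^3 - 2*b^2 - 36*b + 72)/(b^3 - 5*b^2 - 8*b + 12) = (b^2 + 4*b - 12)/(b^2 + b - 2)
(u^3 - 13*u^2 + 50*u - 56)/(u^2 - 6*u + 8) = u - 7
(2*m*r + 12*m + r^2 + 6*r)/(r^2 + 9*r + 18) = (2*m + r)/(r + 3)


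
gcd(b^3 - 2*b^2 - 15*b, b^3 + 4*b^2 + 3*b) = b^2 + 3*b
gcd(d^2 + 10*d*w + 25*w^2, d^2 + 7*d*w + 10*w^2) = d + 5*w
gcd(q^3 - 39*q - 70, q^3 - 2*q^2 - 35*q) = q^2 - 2*q - 35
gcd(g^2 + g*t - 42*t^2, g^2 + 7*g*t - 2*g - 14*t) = g + 7*t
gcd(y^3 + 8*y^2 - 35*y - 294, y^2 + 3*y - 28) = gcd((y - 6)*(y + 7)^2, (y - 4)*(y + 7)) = y + 7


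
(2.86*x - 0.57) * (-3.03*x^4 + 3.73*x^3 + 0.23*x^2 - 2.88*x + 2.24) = -8.6658*x^5 + 12.3949*x^4 - 1.4683*x^3 - 8.3679*x^2 + 8.048*x - 1.2768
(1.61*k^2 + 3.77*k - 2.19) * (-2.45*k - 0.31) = -3.9445*k^3 - 9.7356*k^2 + 4.1968*k + 0.6789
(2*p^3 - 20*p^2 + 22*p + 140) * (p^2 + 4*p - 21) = 2*p^5 - 12*p^4 - 100*p^3 + 648*p^2 + 98*p - 2940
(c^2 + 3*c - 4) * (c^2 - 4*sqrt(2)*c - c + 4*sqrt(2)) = c^4 - 4*sqrt(2)*c^3 + 2*c^3 - 8*sqrt(2)*c^2 - 7*c^2 + 4*c + 28*sqrt(2)*c - 16*sqrt(2)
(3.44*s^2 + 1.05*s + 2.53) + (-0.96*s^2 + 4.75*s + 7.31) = 2.48*s^2 + 5.8*s + 9.84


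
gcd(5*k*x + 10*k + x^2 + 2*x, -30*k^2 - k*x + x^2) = 5*k + x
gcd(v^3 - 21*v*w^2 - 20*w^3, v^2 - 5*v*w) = v - 5*w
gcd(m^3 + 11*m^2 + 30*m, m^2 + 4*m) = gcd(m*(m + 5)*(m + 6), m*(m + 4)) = m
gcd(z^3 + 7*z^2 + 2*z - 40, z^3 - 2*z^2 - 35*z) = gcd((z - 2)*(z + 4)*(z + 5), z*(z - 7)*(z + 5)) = z + 5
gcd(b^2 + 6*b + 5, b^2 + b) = b + 1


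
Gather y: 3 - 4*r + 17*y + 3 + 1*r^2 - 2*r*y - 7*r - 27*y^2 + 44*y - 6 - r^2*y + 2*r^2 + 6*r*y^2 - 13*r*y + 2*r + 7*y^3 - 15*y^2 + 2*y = 3*r^2 - 9*r + 7*y^3 + y^2*(6*r - 42) + y*(-r^2 - 15*r + 63)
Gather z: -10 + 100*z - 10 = 100*z - 20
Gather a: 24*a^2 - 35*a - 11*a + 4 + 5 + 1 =24*a^2 - 46*a + 10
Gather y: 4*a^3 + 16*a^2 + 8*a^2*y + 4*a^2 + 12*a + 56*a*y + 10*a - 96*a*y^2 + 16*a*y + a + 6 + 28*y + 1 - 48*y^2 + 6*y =4*a^3 + 20*a^2 + 23*a + y^2*(-96*a - 48) + y*(8*a^2 + 72*a + 34) + 7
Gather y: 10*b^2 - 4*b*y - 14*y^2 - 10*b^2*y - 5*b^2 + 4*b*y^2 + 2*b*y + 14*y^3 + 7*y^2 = 5*b^2 + 14*y^3 + y^2*(4*b - 7) + y*(-10*b^2 - 2*b)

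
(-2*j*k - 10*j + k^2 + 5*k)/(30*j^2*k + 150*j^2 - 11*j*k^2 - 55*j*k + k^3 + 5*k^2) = (-2*j + k)/(30*j^2 - 11*j*k + k^2)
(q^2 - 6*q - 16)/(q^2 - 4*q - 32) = (q + 2)/(q + 4)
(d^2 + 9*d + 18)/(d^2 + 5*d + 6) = (d + 6)/(d + 2)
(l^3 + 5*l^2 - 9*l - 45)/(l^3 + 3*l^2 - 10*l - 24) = (l^2 + 8*l + 15)/(l^2 + 6*l + 8)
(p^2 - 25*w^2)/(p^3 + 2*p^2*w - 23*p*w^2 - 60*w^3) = (p + 5*w)/(p^2 + 7*p*w + 12*w^2)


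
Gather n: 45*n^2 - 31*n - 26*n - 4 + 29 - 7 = 45*n^2 - 57*n + 18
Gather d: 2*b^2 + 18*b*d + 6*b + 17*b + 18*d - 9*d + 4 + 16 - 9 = 2*b^2 + 23*b + d*(18*b + 9) + 11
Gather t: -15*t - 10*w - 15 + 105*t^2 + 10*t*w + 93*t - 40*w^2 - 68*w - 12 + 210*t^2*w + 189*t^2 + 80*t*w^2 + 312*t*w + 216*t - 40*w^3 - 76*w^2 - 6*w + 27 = t^2*(210*w + 294) + t*(80*w^2 + 322*w + 294) - 40*w^3 - 116*w^2 - 84*w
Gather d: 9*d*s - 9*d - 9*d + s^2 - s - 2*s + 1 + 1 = d*(9*s - 18) + s^2 - 3*s + 2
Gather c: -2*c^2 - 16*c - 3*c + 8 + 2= -2*c^2 - 19*c + 10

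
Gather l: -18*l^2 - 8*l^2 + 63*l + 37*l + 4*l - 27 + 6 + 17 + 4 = -26*l^2 + 104*l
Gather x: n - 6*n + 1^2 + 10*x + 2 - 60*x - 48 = -5*n - 50*x - 45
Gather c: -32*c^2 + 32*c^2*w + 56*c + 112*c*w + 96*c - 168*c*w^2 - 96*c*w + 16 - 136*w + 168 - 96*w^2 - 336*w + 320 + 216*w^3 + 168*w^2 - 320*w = c^2*(32*w - 32) + c*(-168*w^2 + 16*w + 152) + 216*w^3 + 72*w^2 - 792*w + 504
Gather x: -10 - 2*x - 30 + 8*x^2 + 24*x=8*x^2 + 22*x - 40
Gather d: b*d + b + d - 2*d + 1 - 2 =b + d*(b - 1) - 1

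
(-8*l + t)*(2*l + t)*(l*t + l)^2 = -16*l^4*t^2 - 32*l^4*t - 16*l^4 - 6*l^3*t^3 - 12*l^3*t^2 - 6*l^3*t + l^2*t^4 + 2*l^2*t^3 + l^2*t^2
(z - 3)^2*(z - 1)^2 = z^4 - 8*z^3 + 22*z^2 - 24*z + 9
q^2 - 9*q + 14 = (q - 7)*(q - 2)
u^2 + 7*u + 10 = (u + 2)*(u + 5)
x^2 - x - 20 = (x - 5)*(x + 4)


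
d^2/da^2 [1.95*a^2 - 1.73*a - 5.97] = 3.90000000000000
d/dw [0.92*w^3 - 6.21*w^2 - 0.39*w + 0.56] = 2.76*w^2 - 12.42*w - 0.39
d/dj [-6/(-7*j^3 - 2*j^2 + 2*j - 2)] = 6*(-21*j^2 - 4*j + 2)/(7*j^3 + 2*j^2 - 2*j + 2)^2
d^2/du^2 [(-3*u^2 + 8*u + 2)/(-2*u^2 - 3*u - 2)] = 20*(-5*u^3 - 6*u^2 + 6*u + 5)/(8*u^6 + 36*u^5 + 78*u^4 + 99*u^3 + 78*u^2 + 36*u + 8)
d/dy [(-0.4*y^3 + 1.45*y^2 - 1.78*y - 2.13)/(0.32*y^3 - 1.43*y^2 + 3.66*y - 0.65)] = (-5.55111512312578e-17*y^5 + 0.108000000000001*y^4 - 1.7888*y^3 + 5.5864*y^2 - 7.9768*y + 8.9528)/(0.1024*y^6 - 0.9152*y^5 + 4.3873*y^4 - 10.8836*y^3 + 15.2546*y^2 - 4.758*y + 0.4225)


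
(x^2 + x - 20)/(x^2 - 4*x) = (x + 5)/x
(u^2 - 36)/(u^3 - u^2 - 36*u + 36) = 1/(u - 1)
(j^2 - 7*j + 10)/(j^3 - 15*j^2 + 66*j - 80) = 1/(j - 8)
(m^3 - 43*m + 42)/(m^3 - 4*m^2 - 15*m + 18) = (m + 7)/(m + 3)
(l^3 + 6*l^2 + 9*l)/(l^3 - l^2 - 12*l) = (l + 3)/(l - 4)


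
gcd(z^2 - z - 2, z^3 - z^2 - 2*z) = z^2 - z - 2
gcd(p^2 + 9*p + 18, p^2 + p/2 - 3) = 1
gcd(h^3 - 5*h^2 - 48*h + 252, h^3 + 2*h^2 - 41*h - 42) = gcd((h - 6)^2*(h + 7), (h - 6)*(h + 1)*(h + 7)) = h^2 + h - 42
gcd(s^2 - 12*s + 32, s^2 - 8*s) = s - 8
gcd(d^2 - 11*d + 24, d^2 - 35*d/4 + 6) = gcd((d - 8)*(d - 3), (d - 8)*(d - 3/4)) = d - 8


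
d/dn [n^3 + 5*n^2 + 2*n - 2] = 3*n^2 + 10*n + 2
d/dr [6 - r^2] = -2*r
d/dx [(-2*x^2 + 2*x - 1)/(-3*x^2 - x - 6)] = (8*x^2 + 18*x - 13)/(9*x^4 + 6*x^3 + 37*x^2 + 12*x + 36)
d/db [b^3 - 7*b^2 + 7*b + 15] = 3*b^2 - 14*b + 7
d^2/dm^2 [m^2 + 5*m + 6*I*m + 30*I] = 2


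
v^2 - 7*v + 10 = (v - 5)*(v - 2)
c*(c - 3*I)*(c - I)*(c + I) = c^4 - 3*I*c^3 + c^2 - 3*I*c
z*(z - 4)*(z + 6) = z^3 + 2*z^2 - 24*z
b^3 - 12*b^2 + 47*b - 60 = (b - 5)*(b - 4)*(b - 3)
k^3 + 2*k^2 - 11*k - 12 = (k - 3)*(k + 1)*(k + 4)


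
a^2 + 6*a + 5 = (a + 1)*(a + 5)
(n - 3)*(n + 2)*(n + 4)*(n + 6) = n^4 + 9*n^3 + 8*n^2 - 84*n - 144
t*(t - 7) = t^2 - 7*t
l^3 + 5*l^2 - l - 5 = (l - 1)*(l + 1)*(l + 5)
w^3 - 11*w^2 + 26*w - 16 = (w - 8)*(w - 2)*(w - 1)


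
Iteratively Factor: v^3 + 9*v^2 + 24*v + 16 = (v + 1)*(v^2 + 8*v + 16) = (v + 1)*(v + 4)*(v + 4)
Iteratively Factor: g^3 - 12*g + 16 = (g - 2)*(g^2 + 2*g - 8) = (g - 2)*(g + 4)*(g - 2)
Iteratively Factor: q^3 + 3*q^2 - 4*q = (q)*(q^2 + 3*q - 4) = q*(q + 4)*(q - 1)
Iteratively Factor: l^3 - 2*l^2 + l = (l - 1)*(l^2 - l) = (l - 1)^2*(l)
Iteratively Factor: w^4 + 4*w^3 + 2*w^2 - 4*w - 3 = (w + 1)*(w^3 + 3*w^2 - w - 3) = (w + 1)^2*(w^2 + 2*w - 3) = (w - 1)*(w + 1)^2*(w + 3)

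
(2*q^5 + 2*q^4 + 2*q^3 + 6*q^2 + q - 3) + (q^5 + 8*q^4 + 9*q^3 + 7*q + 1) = 3*q^5 + 10*q^4 + 11*q^3 + 6*q^2 + 8*q - 2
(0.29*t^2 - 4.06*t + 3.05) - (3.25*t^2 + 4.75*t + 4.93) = -2.96*t^2 - 8.81*t - 1.88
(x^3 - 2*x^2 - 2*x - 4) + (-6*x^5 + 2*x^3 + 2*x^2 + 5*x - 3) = -6*x^5 + 3*x^3 + 3*x - 7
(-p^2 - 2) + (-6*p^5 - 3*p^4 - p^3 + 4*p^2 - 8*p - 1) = -6*p^5 - 3*p^4 - p^3 + 3*p^2 - 8*p - 3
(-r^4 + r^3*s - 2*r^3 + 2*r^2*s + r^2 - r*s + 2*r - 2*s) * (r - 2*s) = -r^5 + 3*r^4*s - 2*r^4 - 2*r^3*s^2 + 6*r^3*s + r^3 - 4*r^2*s^2 - 3*r^2*s + 2*r^2 + 2*r*s^2 - 6*r*s + 4*s^2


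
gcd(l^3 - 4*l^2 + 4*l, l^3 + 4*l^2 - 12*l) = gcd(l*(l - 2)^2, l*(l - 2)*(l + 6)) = l^2 - 2*l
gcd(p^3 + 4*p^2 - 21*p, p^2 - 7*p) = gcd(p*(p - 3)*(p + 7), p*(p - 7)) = p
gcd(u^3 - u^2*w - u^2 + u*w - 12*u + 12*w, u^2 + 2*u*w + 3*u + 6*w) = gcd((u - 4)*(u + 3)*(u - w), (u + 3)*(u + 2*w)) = u + 3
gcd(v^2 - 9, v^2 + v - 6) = v + 3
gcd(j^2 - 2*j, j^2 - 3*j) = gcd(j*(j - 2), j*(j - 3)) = j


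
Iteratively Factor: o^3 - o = (o + 1)*(o^2 - o) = (o - 1)*(o + 1)*(o)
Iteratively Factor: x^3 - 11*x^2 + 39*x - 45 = (x - 3)*(x^2 - 8*x + 15) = (x - 5)*(x - 3)*(x - 3)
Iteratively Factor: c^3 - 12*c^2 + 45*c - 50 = (c - 5)*(c^2 - 7*c + 10) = (c - 5)^2*(c - 2)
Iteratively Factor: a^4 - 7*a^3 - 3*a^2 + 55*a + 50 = (a + 2)*(a^3 - 9*a^2 + 15*a + 25) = (a - 5)*(a + 2)*(a^2 - 4*a - 5) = (a - 5)^2*(a + 2)*(a + 1)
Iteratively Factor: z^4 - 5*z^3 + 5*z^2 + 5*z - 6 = (z - 3)*(z^3 - 2*z^2 - z + 2) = (z - 3)*(z - 2)*(z^2 - 1) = (z - 3)*(z - 2)*(z + 1)*(z - 1)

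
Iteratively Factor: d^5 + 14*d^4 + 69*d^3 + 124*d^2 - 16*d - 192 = (d + 4)*(d^4 + 10*d^3 + 29*d^2 + 8*d - 48) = (d + 4)^2*(d^3 + 6*d^2 + 5*d - 12) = (d + 3)*(d + 4)^2*(d^2 + 3*d - 4) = (d - 1)*(d + 3)*(d + 4)^2*(d + 4)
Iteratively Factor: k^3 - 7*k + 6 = (k + 3)*(k^2 - 3*k + 2) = (k - 1)*(k + 3)*(k - 2)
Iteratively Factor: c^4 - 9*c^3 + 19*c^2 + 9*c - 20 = (c - 1)*(c^3 - 8*c^2 + 11*c + 20) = (c - 1)*(c + 1)*(c^2 - 9*c + 20) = (c - 4)*(c - 1)*(c + 1)*(c - 5)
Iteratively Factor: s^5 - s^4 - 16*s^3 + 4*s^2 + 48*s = (s + 3)*(s^4 - 4*s^3 - 4*s^2 + 16*s) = (s - 4)*(s + 3)*(s^3 - 4*s) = s*(s - 4)*(s + 3)*(s^2 - 4) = s*(s - 4)*(s + 2)*(s + 3)*(s - 2)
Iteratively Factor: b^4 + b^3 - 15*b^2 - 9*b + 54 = (b - 2)*(b^3 + 3*b^2 - 9*b - 27) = (b - 3)*(b - 2)*(b^2 + 6*b + 9) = (b - 3)*(b - 2)*(b + 3)*(b + 3)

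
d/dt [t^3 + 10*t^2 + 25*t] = 3*t^2 + 20*t + 25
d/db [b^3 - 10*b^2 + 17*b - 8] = 3*b^2 - 20*b + 17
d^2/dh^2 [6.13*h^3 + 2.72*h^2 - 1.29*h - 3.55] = 36.78*h + 5.44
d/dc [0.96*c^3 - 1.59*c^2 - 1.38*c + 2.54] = 2.88*c^2 - 3.18*c - 1.38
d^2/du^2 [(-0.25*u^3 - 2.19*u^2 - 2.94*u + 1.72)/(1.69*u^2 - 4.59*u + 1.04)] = (8.88178419700125e-16*u^5 - 7.105427357601e-15*u^4 - 60.425216*u^3 + 59.730216*u^2 - 50.671608*u + 33.621944)/(4.826809*u^6 - 39.328497*u^5 + 115.726299*u^4 - 145.106883*u^3 + 71.216184*u^2 - 14.893632*u + 1.124864)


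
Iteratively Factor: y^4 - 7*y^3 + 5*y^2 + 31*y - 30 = (y - 1)*(y^3 - 6*y^2 - y + 30) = (y - 1)*(y + 2)*(y^2 - 8*y + 15) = (y - 3)*(y - 1)*(y + 2)*(y - 5)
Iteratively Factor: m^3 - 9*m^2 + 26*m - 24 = (m - 3)*(m^2 - 6*m + 8) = (m - 3)*(m - 2)*(m - 4)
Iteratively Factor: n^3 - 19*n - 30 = (n + 3)*(n^2 - 3*n - 10) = (n - 5)*(n + 3)*(n + 2)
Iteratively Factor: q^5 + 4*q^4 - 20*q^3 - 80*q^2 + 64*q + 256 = (q + 4)*(q^4 - 20*q^2 + 64) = (q - 4)*(q + 4)*(q^3 + 4*q^2 - 4*q - 16) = (q - 4)*(q - 2)*(q + 4)*(q^2 + 6*q + 8) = (q - 4)*(q - 2)*(q + 4)^2*(q + 2)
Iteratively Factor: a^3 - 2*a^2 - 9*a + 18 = (a - 2)*(a^2 - 9) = (a - 3)*(a - 2)*(a + 3)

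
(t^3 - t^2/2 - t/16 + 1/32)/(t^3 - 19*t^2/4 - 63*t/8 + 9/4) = (8*t^2 - 2*t - 1)/(4*(2*t^2 - 9*t - 18))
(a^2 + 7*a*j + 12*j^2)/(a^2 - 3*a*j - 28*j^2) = (a + 3*j)/(a - 7*j)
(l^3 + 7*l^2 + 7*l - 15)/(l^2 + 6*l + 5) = (l^2 + 2*l - 3)/(l + 1)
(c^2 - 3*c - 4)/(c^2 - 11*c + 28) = (c + 1)/(c - 7)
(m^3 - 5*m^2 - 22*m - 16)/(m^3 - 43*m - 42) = (m^2 - 6*m - 16)/(m^2 - m - 42)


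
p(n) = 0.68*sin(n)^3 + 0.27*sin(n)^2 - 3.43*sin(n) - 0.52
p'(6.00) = -3.29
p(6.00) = 0.44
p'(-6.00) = -3.00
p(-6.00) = -1.44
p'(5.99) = -3.27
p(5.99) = 0.48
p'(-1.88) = 0.64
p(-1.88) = 2.40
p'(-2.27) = 1.70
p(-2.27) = 1.96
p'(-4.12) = 0.88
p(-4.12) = -2.79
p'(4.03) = 1.65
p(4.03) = 1.99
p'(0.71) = -1.68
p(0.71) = -2.45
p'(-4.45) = 0.26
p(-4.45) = -2.97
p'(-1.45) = -0.24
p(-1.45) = 2.49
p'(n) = 2.04*sin(n)^2*cos(n) + 0.54*sin(n)*cos(n) - 3.43*cos(n) = (2.04*sin(n)^2 + 0.54*sin(n) - 3.43)*cos(n)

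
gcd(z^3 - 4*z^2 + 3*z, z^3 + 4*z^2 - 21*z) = z^2 - 3*z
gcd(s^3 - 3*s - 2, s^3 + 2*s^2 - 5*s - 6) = s^2 - s - 2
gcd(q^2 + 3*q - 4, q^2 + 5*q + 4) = q + 4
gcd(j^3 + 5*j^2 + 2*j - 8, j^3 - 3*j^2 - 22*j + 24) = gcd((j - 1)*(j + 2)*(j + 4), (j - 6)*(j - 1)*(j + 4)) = j^2 + 3*j - 4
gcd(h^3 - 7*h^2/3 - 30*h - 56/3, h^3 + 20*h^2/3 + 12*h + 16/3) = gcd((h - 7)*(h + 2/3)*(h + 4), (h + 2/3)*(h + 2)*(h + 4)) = h^2 + 14*h/3 + 8/3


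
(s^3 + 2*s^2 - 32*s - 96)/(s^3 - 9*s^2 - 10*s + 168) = (s + 4)/(s - 7)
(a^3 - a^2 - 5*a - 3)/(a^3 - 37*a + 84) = (a^2 + 2*a + 1)/(a^2 + 3*a - 28)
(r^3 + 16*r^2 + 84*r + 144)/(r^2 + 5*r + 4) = (r^2 + 12*r + 36)/(r + 1)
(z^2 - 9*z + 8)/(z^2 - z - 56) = (z - 1)/(z + 7)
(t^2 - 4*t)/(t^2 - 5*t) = (t - 4)/(t - 5)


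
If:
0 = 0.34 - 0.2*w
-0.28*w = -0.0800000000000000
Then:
No Solution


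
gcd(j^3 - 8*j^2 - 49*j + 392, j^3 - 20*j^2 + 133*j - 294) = j - 7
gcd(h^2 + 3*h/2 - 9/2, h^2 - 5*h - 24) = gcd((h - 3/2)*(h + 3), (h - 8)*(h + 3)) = h + 3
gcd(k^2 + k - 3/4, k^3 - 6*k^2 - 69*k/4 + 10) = k - 1/2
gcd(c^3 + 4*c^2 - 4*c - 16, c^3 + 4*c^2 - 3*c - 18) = c - 2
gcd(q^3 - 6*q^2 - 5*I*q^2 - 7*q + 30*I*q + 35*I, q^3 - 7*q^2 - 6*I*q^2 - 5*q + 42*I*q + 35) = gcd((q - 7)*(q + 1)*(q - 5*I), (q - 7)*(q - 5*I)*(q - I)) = q^2 + q*(-7 - 5*I) + 35*I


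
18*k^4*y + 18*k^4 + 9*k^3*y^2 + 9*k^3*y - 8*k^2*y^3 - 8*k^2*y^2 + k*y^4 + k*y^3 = (-6*k + y)*(-3*k + y)*(k + y)*(k*y + k)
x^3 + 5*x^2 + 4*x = x*(x + 1)*(x + 4)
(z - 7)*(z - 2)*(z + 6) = z^3 - 3*z^2 - 40*z + 84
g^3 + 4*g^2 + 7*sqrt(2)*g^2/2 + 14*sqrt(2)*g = g*(g + 4)*(g + 7*sqrt(2)/2)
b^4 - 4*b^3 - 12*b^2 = b^2*(b - 6)*(b + 2)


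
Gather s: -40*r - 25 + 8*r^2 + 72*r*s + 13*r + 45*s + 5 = 8*r^2 - 27*r + s*(72*r + 45) - 20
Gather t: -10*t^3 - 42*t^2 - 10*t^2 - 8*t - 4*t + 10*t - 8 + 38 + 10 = -10*t^3 - 52*t^2 - 2*t + 40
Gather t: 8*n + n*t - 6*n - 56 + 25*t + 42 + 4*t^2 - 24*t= 2*n + 4*t^2 + t*(n + 1) - 14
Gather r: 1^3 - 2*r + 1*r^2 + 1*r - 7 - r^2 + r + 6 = 0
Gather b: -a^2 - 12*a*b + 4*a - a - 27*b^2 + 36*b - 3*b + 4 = -a^2 + 3*a - 27*b^2 + b*(33 - 12*a) + 4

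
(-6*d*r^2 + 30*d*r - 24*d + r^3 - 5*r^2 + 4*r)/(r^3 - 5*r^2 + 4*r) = (-6*d + r)/r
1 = 1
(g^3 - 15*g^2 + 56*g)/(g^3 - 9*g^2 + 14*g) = (g - 8)/(g - 2)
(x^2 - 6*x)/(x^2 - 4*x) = (x - 6)/(x - 4)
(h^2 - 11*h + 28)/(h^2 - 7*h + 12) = (h - 7)/(h - 3)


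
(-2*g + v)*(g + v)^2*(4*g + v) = -8*g^4 - 14*g^3*v - 3*g^2*v^2 + 4*g*v^3 + v^4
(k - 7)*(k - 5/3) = k^2 - 26*k/3 + 35/3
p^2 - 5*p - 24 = (p - 8)*(p + 3)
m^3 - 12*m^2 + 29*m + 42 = (m - 7)*(m - 6)*(m + 1)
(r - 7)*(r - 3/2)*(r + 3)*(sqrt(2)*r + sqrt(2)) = sqrt(2)*r^4 - 9*sqrt(2)*r^3/2 - 41*sqrt(2)*r^2/2 + 33*sqrt(2)*r/2 + 63*sqrt(2)/2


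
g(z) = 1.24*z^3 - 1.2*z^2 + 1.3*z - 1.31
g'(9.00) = 281.02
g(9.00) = 817.15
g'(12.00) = 508.18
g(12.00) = 1984.21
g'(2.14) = 13.20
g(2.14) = 8.13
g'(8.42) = 244.83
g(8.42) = 664.78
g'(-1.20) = 9.54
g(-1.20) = -6.74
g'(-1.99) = 20.81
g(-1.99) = -18.42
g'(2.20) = 14.02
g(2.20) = 8.95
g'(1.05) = 2.88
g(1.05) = 0.17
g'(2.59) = 20.04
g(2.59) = 15.55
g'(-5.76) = 138.54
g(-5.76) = -285.58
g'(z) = 3.72*z^2 - 2.4*z + 1.3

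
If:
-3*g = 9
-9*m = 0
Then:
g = -3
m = 0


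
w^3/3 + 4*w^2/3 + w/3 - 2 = (w/3 + 1)*(w - 1)*(w + 2)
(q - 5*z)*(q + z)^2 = q^3 - 3*q^2*z - 9*q*z^2 - 5*z^3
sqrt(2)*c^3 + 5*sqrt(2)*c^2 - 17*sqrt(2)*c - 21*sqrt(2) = (c - 3)*(c + 7)*(sqrt(2)*c + sqrt(2))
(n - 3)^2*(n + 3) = n^3 - 3*n^2 - 9*n + 27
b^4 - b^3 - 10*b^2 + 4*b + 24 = (b - 3)*(b - 2)*(b + 2)^2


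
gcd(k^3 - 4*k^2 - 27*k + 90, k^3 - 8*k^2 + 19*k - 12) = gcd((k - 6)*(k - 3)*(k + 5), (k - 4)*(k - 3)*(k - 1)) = k - 3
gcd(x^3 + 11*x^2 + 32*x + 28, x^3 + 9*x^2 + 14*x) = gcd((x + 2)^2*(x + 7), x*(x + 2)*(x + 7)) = x^2 + 9*x + 14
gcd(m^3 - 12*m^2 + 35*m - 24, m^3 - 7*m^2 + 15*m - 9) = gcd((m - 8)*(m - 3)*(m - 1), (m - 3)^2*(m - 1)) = m^2 - 4*m + 3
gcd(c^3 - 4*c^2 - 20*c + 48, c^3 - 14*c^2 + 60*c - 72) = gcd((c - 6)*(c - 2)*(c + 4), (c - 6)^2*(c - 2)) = c^2 - 8*c + 12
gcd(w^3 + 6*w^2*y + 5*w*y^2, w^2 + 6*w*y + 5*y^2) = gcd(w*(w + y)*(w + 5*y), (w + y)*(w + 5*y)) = w^2 + 6*w*y + 5*y^2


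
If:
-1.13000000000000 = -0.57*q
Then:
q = 1.98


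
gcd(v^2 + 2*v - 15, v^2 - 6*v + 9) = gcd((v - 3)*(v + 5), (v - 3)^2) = v - 3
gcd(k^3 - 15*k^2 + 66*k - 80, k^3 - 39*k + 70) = k^2 - 7*k + 10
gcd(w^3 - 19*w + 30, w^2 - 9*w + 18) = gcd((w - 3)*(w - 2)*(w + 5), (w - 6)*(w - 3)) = w - 3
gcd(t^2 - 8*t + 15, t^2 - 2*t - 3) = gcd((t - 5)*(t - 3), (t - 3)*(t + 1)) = t - 3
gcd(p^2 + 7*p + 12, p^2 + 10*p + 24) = p + 4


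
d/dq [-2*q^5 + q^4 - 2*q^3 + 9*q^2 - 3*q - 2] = -10*q^4 + 4*q^3 - 6*q^2 + 18*q - 3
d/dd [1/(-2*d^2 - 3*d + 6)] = (4*d + 3)/(2*d^2 + 3*d - 6)^2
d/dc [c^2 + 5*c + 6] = 2*c + 5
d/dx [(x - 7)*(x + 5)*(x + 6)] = 3*x^2 + 8*x - 47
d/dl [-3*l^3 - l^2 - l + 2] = -9*l^2 - 2*l - 1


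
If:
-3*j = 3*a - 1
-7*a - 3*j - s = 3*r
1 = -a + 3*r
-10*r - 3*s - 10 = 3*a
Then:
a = 11/13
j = -20/39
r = 8/13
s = -81/13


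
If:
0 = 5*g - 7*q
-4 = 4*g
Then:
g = -1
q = -5/7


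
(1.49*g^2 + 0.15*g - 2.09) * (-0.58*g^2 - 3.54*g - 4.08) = -0.8642*g^4 - 5.3616*g^3 - 5.398*g^2 + 6.7866*g + 8.5272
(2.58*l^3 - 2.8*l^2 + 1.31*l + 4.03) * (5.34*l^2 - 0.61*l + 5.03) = 13.7772*l^5 - 16.5258*l^4 + 21.6808*l^3 + 6.6371*l^2 + 4.131*l + 20.2709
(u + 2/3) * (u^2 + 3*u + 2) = u^3 + 11*u^2/3 + 4*u + 4/3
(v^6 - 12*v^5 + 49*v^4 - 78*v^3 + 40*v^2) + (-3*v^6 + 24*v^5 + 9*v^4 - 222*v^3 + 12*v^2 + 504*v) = -2*v^6 + 12*v^5 + 58*v^4 - 300*v^3 + 52*v^2 + 504*v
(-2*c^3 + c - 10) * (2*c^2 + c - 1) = -4*c^5 - 2*c^4 + 4*c^3 - 19*c^2 - 11*c + 10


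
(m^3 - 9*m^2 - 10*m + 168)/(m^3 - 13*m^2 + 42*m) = (m + 4)/m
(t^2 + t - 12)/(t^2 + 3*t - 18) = (t + 4)/(t + 6)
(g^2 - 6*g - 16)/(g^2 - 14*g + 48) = (g + 2)/(g - 6)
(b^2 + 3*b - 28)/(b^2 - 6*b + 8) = (b + 7)/(b - 2)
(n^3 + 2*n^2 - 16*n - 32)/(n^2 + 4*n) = n - 2 - 8/n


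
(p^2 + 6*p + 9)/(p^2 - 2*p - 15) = (p + 3)/(p - 5)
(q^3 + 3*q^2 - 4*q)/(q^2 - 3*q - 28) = q*(q - 1)/(q - 7)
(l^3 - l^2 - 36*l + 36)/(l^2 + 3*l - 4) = (l^2 - 36)/(l + 4)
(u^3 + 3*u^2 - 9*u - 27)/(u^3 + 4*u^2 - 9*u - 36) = (u + 3)/(u + 4)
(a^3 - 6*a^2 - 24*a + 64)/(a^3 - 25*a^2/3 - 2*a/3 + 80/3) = 3*(a + 4)/(3*a + 5)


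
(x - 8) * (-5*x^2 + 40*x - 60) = -5*x^3 + 80*x^2 - 380*x + 480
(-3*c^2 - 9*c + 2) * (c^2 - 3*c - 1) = -3*c^4 + 32*c^2 + 3*c - 2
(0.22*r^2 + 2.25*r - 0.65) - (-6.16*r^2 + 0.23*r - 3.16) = 6.38*r^2 + 2.02*r + 2.51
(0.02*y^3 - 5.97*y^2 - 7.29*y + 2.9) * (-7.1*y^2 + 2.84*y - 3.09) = -0.142*y^5 + 42.4438*y^4 + 34.7424*y^3 - 22.8463*y^2 + 30.7621*y - 8.961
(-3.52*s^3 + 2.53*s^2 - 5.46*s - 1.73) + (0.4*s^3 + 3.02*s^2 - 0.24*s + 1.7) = -3.12*s^3 + 5.55*s^2 - 5.7*s - 0.03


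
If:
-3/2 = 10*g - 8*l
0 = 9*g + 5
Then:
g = -5/9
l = -73/144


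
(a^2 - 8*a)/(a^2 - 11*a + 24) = a/(a - 3)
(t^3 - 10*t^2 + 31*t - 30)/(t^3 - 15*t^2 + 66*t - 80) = (t - 3)/(t - 8)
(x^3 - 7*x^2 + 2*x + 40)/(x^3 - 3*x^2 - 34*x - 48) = (x^2 - 9*x + 20)/(x^2 - 5*x - 24)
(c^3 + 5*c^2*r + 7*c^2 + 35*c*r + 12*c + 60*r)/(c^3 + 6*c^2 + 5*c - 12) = (c + 5*r)/(c - 1)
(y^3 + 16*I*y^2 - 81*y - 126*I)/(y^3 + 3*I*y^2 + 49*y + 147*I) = (y + 6*I)/(y - 7*I)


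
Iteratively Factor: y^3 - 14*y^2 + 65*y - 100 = (y - 5)*(y^2 - 9*y + 20) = (y - 5)*(y - 4)*(y - 5)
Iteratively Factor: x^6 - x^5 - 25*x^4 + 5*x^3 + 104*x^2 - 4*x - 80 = (x + 1)*(x^5 - 2*x^4 - 23*x^3 + 28*x^2 + 76*x - 80) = (x - 5)*(x + 1)*(x^4 + 3*x^3 - 8*x^2 - 12*x + 16) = (x - 5)*(x + 1)*(x + 2)*(x^3 + x^2 - 10*x + 8) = (x - 5)*(x + 1)*(x + 2)*(x + 4)*(x^2 - 3*x + 2) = (x - 5)*(x - 1)*(x + 1)*(x + 2)*(x + 4)*(x - 2)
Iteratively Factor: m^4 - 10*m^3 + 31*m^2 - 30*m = (m)*(m^3 - 10*m^2 + 31*m - 30) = m*(m - 3)*(m^2 - 7*m + 10) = m*(m - 3)*(m - 2)*(m - 5)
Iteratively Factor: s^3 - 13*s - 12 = (s + 3)*(s^2 - 3*s - 4) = (s + 1)*(s + 3)*(s - 4)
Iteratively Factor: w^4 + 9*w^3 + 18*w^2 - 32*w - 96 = (w + 4)*(w^3 + 5*w^2 - 2*w - 24) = (w - 2)*(w + 4)*(w^2 + 7*w + 12) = (w - 2)*(w + 3)*(w + 4)*(w + 4)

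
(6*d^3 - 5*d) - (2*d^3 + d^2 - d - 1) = 4*d^3 - d^2 - 4*d + 1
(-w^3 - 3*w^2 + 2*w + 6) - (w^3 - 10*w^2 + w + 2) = -2*w^3 + 7*w^2 + w + 4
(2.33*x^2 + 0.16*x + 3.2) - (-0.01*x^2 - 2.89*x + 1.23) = 2.34*x^2 + 3.05*x + 1.97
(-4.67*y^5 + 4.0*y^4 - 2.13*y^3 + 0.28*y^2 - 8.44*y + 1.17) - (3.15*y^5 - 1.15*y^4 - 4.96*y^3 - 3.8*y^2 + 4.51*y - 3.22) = -7.82*y^5 + 5.15*y^4 + 2.83*y^3 + 4.08*y^2 - 12.95*y + 4.39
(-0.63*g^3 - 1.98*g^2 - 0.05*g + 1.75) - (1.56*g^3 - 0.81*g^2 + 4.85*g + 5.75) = -2.19*g^3 - 1.17*g^2 - 4.9*g - 4.0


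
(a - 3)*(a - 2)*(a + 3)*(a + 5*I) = a^4 - 2*a^3 + 5*I*a^3 - 9*a^2 - 10*I*a^2 + 18*a - 45*I*a + 90*I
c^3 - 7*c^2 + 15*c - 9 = (c - 3)^2*(c - 1)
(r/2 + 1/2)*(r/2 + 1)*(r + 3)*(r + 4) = r^4/4 + 5*r^3/2 + 35*r^2/4 + 25*r/2 + 6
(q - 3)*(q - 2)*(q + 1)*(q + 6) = q^4 + 2*q^3 - 23*q^2 + 12*q + 36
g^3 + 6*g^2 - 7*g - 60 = (g - 3)*(g + 4)*(g + 5)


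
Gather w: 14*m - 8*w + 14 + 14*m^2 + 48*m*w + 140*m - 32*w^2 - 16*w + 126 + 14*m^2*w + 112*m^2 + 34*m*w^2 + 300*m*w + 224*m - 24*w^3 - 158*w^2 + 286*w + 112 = 126*m^2 + 378*m - 24*w^3 + w^2*(34*m - 190) + w*(14*m^2 + 348*m + 262) + 252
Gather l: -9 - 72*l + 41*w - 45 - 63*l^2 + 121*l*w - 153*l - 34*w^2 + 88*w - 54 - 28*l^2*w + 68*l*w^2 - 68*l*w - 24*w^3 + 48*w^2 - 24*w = l^2*(-28*w - 63) + l*(68*w^2 + 53*w - 225) - 24*w^3 + 14*w^2 + 105*w - 108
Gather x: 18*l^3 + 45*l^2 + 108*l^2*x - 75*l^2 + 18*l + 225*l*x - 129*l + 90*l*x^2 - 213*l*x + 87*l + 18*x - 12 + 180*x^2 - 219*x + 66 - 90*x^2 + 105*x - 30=18*l^3 - 30*l^2 - 24*l + x^2*(90*l + 90) + x*(108*l^2 + 12*l - 96) + 24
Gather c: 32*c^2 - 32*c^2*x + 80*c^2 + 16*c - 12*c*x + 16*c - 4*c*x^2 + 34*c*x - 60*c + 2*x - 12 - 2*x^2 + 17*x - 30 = c^2*(112 - 32*x) + c*(-4*x^2 + 22*x - 28) - 2*x^2 + 19*x - 42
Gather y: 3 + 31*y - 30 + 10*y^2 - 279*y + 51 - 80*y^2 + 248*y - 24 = -70*y^2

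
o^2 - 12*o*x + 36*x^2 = (o - 6*x)^2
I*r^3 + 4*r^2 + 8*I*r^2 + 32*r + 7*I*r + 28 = (r + 7)*(r - 4*I)*(I*r + I)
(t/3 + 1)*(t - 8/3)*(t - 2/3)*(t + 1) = t^4/3 + 2*t^3/9 - 77*t^2/27 - 26*t/27 + 16/9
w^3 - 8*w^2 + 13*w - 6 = (w - 6)*(w - 1)^2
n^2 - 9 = (n - 3)*(n + 3)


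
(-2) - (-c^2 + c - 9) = c^2 - c + 7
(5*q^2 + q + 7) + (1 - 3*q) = 5*q^2 - 2*q + 8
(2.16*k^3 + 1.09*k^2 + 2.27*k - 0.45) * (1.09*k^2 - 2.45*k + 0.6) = 2.3544*k^5 - 4.1039*k^4 + 1.0998*k^3 - 5.398*k^2 + 2.4645*k - 0.27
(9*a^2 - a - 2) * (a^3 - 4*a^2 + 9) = 9*a^5 - 37*a^4 + 2*a^3 + 89*a^2 - 9*a - 18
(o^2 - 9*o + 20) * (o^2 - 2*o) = o^4 - 11*o^3 + 38*o^2 - 40*o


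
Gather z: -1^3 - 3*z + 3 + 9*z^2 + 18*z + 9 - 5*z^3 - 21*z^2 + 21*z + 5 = -5*z^3 - 12*z^2 + 36*z + 16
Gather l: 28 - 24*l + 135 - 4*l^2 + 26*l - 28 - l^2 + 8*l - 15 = -5*l^2 + 10*l + 120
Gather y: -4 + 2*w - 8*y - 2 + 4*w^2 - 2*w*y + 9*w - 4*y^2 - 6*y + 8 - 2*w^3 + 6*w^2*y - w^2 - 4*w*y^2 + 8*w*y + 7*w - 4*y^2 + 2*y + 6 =-2*w^3 + 3*w^2 + 18*w + y^2*(-4*w - 8) + y*(6*w^2 + 6*w - 12) + 8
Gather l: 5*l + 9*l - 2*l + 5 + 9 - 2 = 12*l + 12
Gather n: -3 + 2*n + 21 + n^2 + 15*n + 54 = n^2 + 17*n + 72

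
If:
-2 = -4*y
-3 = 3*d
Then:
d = -1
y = 1/2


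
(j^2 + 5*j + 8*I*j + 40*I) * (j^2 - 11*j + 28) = j^4 - 6*j^3 + 8*I*j^3 - 27*j^2 - 48*I*j^2 + 140*j - 216*I*j + 1120*I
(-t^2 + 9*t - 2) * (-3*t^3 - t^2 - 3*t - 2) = 3*t^5 - 26*t^4 - 23*t^2 - 12*t + 4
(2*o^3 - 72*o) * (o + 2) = 2*o^4 + 4*o^3 - 72*o^2 - 144*o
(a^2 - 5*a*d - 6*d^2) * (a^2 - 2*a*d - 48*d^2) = a^4 - 7*a^3*d - 44*a^2*d^2 + 252*a*d^3 + 288*d^4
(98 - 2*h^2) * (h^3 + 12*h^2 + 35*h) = -2*h^5 - 24*h^4 + 28*h^3 + 1176*h^2 + 3430*h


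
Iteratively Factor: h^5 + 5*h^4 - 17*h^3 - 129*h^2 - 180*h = (h)*(h^4 + 5*h^3 - 17*h^2 - 129*h - 180) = h*(h + 4)*(h^3 + h^2 - 21*h - 45) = h*(h - 5)*(h + 4)*(h^2 + 6*h + 9) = h*(h - 5)*(h + 3)*(h + 4)*(h + 3)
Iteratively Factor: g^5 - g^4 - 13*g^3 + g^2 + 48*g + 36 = (g + 2)*(g^4 - 3*g^3 - 7*g^2 + 15*g + 18) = (g + 2)^2*(g^3 - 5*g^2 + 3*g + 9) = (g + 1)*(g + 2)^2*(g^2 - 6*g + 9) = (g - 3)*(g + 1)*(g + 2)^2*(g - 3)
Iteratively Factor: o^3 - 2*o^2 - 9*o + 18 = (o + 3)*(o^2 - 5*o + 6) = (o - 2)*(o + 3)*(o - 3)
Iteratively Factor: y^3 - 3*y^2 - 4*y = (y - 4)*(y^2 + y) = y*(y - 4)*(y + 1)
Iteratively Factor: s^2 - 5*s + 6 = (s - 2)*(s - 3)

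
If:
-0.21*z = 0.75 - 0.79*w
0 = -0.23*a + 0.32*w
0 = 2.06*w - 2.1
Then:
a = 1.42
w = 1.02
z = 0.26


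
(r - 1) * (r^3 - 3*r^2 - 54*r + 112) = r^4 - 4*r^3 - 51*r^2 + 166*r - 112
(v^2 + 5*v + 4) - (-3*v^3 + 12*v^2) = 3*v^3 - 11*v^2 + 5*v + 4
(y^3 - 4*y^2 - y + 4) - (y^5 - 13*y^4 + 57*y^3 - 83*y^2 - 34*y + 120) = -y^5 + 13*y^4 - 56*y^3 + 79*y^2 + 33*y - 116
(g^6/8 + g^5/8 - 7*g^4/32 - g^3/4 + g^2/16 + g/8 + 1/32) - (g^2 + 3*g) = g^6/8 + g^5/8 - 7*g^4/32 - g^3/4 - 15*g^2/16 - 23*g/8 + 1/32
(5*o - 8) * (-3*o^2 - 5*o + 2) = -15*o^3 - o^2 + 50*o - 16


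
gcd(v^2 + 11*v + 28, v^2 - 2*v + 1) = 1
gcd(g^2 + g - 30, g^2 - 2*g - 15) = g - 5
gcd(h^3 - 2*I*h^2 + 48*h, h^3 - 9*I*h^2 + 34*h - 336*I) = h^2 - 2*I*h + 48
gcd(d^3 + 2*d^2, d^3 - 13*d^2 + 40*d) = d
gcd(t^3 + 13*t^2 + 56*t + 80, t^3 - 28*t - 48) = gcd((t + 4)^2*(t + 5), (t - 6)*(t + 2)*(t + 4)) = t + 4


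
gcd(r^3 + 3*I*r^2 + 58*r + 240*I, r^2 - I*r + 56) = r - 8*I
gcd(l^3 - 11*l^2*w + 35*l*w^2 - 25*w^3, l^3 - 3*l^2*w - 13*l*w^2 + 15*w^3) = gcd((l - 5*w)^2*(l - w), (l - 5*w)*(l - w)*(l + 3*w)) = l^2 - 6*l*w + 5*w^2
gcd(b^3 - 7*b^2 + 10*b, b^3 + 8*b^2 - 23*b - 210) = b - 5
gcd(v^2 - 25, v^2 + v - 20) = v + 5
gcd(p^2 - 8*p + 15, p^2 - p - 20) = p - 5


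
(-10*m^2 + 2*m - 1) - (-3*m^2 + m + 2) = -7*m^2 + m - 3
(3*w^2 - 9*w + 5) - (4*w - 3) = 3*w^2 - 13*w + 8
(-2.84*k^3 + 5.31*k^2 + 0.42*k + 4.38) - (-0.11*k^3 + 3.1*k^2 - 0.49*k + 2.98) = -2.73*k^3 + 2.21*k^2 + 0.91*k + 1.4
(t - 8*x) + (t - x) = 2*t - 9*x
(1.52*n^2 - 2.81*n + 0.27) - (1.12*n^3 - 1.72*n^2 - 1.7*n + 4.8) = -1.12*n^3 + 3.24*n^2 - 1.11*n - 4.53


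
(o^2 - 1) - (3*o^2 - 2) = 1 - 2*o^2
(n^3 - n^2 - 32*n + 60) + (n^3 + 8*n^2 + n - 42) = 2*n^3 + 7*n^2 - 31*n + 18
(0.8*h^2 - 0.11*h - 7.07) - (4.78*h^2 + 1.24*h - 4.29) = -3.98*h^2 - 1.35*h - 2.78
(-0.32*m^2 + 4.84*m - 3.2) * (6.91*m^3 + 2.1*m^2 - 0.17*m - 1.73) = -2.2112*m^5 + 32.7724*m^4 - 11.8936*m^3 - 6.9892*m^2 - 7.8292*m + 5.536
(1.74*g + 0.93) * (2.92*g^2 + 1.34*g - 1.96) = 5.0808*g^3 + 5.0472*g^2 - 2.1642*g - 1.8228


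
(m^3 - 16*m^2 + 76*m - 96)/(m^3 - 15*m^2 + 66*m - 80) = (m - 6)/(m - 5)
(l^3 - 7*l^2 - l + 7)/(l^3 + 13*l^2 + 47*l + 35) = (l^2 - 8*l + 7)/(l^2 + 12*l + 35)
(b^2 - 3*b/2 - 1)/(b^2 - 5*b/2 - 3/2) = (b - 2)/(b - 3)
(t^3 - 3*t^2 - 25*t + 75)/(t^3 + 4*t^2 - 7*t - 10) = (t^2 - 8*t + 15)/(t^2 - t - 2)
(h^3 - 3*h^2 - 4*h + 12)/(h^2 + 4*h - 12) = (h^2 - h - 6)/(h + 6)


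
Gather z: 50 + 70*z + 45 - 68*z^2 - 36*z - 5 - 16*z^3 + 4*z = -16*z^3 - 68*z^2 + 38*z + 90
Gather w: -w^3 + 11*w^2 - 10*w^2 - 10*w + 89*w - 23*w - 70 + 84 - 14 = -w^3 + w^2 + 56*w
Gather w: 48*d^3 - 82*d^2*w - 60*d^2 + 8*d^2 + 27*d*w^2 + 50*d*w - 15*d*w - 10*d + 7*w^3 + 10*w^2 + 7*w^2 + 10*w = 48*d^3 - 52*d^2 - 10*d + 7*w^3 + w^2*(27*d + 17) + w*(-82*d^2 + 35*d + 10)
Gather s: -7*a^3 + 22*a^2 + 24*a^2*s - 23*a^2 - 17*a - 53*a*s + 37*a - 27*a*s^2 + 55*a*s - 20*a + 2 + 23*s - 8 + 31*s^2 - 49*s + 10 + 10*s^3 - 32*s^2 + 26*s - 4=-7*a^3 - a^2 + 10*s^3 + s^2*(-27*a - 1) + s*(24*a^2 + 2*a)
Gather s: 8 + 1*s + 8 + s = 2*s + 16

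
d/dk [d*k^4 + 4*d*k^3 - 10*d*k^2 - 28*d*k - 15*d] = 4*d*(k^3 + 3*k^2 - 5*k - 7)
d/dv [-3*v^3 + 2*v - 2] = 2 - 9*v^2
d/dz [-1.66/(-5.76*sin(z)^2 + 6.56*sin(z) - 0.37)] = (10.8896 - 19.1232*sin(z))*cos(z)/(5.76*sin(z)^2 - 6.56*sin(z) + 0.37)^2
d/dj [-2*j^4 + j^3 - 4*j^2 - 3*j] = -8*j^3 + 3*j^2 - 8*j - 3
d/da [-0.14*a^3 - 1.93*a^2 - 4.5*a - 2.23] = -0.42*a^2 - 3.86*a - 4.5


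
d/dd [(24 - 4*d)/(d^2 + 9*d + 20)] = 4*(d^2 - 12*d - 74)/(d^4 + 18*d^3 + 121*d^2 + 360*d + 400)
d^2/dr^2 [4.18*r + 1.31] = 0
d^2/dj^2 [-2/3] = 0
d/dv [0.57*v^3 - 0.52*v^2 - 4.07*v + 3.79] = 1.71*v^2 - 1.04*v - 4.07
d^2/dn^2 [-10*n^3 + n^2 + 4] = 2 - 60*n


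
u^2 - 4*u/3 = u*(u - 4/3)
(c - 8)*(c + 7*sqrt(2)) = c^2 - 8*c + 7*sqrt(2)*c - 56*sqrt(2)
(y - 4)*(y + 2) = y^2 - 2*y - 8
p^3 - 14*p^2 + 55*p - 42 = (p - 7)*(p - 6)*(p - 1)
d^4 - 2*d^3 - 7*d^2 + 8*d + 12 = (d - 3)*(d - 2)*(d + 1)*(d + 2)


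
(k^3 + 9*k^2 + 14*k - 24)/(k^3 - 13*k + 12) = (k + 6)/(k - 3)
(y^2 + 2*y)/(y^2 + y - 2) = y/(y - 1)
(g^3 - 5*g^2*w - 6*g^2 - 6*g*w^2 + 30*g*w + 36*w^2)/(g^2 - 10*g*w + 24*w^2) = (-g^2 - g*w + 6*g + 6*w)/(-g + 4*w)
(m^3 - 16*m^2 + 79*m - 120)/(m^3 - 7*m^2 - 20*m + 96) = (m - 5)/(m + 4)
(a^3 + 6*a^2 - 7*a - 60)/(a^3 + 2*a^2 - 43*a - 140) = (a - 3)/(a - 7)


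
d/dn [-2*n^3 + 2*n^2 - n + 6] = -6*n^2 + 4*n - 1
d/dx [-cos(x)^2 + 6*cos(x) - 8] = 2*(cos(x) - 3)*sin(x)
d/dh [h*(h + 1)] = 2*h + 1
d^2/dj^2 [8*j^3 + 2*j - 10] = 48*j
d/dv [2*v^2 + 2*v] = 4*v + 2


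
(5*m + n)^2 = 25*m^2 + 10*m*n + n^2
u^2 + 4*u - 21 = (u - 3)*(u + 7)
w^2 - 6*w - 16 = (w - 8)*(w + 2)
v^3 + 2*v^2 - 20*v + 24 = (v - 2)^2*(v + 6)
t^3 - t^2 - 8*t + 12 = (t - 2)^2*(t + 3)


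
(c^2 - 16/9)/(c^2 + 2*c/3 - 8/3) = (c + 4/3)/(c + 2)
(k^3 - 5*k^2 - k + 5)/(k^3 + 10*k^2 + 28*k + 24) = (k^3 - 5*k^2 - k + 5)/(k^3 + 10*k^2 + 28*k + 24)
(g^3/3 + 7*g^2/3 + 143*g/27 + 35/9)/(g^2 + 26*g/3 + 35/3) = (3*g^2 + 16*g + 21)/(9*(g + 7))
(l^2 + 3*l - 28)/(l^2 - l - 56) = (l - 4)/(l - 8)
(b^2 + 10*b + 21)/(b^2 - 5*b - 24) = (b + 7)/(b - 8)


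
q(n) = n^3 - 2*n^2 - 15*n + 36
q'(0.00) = -15.00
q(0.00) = 36.00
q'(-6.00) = 117.00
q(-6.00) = -162.00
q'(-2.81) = 19.93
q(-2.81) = 40.17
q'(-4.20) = 54.72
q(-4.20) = -10.37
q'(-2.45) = 12.81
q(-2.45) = 46.04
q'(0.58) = -16.31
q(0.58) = 26.82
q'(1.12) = -15.72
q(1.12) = 18.10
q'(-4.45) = 62.21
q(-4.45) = -24.98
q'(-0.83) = -9.61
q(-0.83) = 46.50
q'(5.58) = 56.09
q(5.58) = 63.77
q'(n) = 3*n^2 - 4*n - 15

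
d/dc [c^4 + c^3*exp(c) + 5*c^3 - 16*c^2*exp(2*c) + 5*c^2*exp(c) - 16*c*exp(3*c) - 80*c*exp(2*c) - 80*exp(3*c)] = c^3*exp(c) + 4*c^3 - 32*c^2*exp(2*c) + 8*c^2*exp(c) + 15*c^2 - 48*c*exp(3*c) - 192*c*exp(2*c) + 10*c*exp(c) - 256*exp(3*c) - 80*exp(2*c)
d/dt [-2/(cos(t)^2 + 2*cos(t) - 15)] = -4*(cos(t) + 1)*sin(t)/(cos(t)^2 + 2*cos(t) - 15)^2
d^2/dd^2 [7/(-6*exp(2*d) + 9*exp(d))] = 7*((2*exp(d) - 3)*(8*exp(d) - 3) - 2*(4*exp(d) - 3)^2)*exp(-d)/(3*(2*exp(d) - 3)^3)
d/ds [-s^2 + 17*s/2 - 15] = 17/2 - 2*s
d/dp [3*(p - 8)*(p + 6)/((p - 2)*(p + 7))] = 3*(7*p^2 + 68*p + 268)/(p^4 + 10*p^3 - 3*p^2 - 140*p + 196)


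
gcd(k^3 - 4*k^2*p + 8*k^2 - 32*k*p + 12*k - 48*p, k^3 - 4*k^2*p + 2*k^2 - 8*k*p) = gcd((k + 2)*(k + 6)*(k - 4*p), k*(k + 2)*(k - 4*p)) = -k^2 + 4*k*p - 2*k + 8*p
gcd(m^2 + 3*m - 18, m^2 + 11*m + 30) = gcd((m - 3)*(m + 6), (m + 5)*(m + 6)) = m + 6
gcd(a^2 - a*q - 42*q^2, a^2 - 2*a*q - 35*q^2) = -a + 7*q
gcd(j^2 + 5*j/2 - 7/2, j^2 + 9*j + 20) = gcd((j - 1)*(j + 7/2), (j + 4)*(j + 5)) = 1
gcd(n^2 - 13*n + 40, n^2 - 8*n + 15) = n - 5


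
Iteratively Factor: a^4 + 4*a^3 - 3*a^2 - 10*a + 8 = (a + 2)*(a^3 + 2*a^2 - 7*a + 4) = (a - 1)*(a + 2)*(a^2 + 3*a - 4) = (a - 1)*(a + 2)*(a + 4)*(a - 1)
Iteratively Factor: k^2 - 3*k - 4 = (k + 1)*(k - 4)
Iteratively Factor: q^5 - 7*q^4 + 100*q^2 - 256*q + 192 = (q - 3)*(q^4 - 4*q^3 - 12*q^2 + 64*q - 64) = (q - 3)*(q - 2)*(q^3 - 2*q^2 - 16*q + 32) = (q - 4)*(q - 3)*(q - 2)*(q^2 + 2*q - 8) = (q - 4)*(q - 3)*(q - 2)*(q + 4)*(q - 2)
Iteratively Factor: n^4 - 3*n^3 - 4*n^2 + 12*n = (n + 2)*(n^3 - 5*n^2 + 6*n) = (n - 2)*(n + 2)*(n^2 - 3*n) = n*(n - 2)*(n + 2)*(n - 3)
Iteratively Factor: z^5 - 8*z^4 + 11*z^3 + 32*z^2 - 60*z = (z - 5)*(z^4 - 3*z^3 - 4*z^2 + 12*z) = (z - 5)*(z - 3)*(z^3 - 4*z) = (z - 5)*(z - 3)*(z + 2)*(z^2 - 2*z) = (z - 5)*(z - 3)*(z - 2)*(z + 2)*(z)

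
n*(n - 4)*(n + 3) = n^3 - n^2 - 12*n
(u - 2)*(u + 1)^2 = u^3 - 3*u - 2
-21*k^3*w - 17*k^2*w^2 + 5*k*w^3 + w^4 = w*(-3*k + w)*(k + w)*(7*k + w)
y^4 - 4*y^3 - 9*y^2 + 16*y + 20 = (y - 5)*(y - 2)*(y + 1)*(y + 2)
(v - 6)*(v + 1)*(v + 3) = v^3 - 2*v^2 - 21*v - 18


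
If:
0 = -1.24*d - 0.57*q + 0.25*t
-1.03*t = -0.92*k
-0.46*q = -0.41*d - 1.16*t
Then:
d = -0.6792687476682*t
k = 1.1195652173913*t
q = 1.91630394229573*t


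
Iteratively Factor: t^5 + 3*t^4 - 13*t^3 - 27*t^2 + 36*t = (t)*(t^4 + 3*t^3 - 13*t^2 - 27*t + 36) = t*(t - 1)*(t^3 + 4*t^2 - 9*t - 36) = t*(t - 3)*(t - 1)*(t^2 + 7*t + 12) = t*(t - 3)*(t - 1)*(t + 3)*(t + 4)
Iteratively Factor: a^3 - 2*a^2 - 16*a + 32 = (a - 4)*(a^2 + 2*a - 8) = (a - 4)*(a - 2)*(a + 4)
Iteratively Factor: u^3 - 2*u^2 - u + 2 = (u - 2)*(u^2 - 1) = (u - 2)*(u + 1)*(u - 1)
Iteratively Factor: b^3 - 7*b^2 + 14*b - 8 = (b - 1)*(b^2 - 6*b + 8) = (b - 2)*(b - 1)*(b - 4)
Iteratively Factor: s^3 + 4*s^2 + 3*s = (s + 3)*(s^2 + s) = (s + 1)*(s + 3)*(s)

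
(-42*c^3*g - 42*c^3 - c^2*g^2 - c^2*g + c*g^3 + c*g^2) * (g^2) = -42*c^3*g^3 - 42*c^3*g^2 - c^2*g^4 - c^2*g^3 + c*g^5 + c*g^4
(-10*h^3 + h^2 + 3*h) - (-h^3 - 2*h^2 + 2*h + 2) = -9*h^3 + 3*h^2 + h - 2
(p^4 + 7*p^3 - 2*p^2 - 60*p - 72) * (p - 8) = p^5 - p^4 - 58*p^3 - 44*p^2 + 408*p + 576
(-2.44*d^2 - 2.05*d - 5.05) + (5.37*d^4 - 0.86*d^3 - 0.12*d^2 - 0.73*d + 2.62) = 5.37*d^4 - 0.86*d^3 - 2.56*d^2 - 2.78*d - 2.43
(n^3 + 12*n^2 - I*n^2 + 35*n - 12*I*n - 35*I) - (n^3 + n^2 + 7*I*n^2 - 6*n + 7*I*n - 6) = 11*n^2 - 8*I*n^2 + 41*n - 19*I*n + 6 - 35*I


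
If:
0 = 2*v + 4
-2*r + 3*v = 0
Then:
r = -3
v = -2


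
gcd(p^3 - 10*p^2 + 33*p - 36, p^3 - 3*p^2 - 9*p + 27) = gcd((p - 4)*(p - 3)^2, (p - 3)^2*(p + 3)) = p^2 - 6*p + 9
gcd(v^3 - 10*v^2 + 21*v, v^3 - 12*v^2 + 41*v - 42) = v^2 - 10*v + 21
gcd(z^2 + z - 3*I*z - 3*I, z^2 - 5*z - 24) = 1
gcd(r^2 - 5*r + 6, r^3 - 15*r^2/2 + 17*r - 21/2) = r - 3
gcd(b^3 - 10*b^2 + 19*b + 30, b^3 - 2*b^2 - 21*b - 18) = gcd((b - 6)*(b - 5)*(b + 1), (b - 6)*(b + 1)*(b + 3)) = b^2 - 5*b - 6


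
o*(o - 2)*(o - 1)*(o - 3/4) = o^4 - 15*o^3/4 + 17*o^2/4 - 3*o/2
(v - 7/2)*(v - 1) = v^2 - 9*v/2 + 7/2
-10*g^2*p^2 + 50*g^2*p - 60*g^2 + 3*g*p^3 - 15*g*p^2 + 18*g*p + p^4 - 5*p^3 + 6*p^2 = (-2*g + p)*(5*g + p)*(p - 3)*(p - 2)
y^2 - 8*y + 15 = (y - 5)*(y - 3)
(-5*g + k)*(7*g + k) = -35*g^2 + 2*g*k + k^2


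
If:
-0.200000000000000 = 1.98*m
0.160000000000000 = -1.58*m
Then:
No Solution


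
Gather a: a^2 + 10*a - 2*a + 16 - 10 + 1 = a^2 + 8*a + 7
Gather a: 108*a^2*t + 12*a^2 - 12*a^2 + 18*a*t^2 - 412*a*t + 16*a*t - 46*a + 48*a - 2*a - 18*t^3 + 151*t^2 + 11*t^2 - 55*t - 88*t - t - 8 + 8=108*a^2*t + a*(18*t^2 - 396*t) - 18*t^3 + 162*t^2 - 144*t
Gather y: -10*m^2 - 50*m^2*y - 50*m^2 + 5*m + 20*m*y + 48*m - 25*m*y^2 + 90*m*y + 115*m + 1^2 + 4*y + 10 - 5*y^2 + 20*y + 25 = -60*m^2 + 168*m + y^2*(-25*m - 5) + y*(-50*m^2 + 110*m + 24) + 36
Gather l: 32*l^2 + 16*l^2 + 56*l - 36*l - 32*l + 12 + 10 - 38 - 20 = 48*l^2 - 12*l - 36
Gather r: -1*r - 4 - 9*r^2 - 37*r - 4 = -9*r^2 - 38*r - 8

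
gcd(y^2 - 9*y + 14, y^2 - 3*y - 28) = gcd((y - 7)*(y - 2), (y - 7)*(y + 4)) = y - 7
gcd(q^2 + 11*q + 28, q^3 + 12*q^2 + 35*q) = q + 7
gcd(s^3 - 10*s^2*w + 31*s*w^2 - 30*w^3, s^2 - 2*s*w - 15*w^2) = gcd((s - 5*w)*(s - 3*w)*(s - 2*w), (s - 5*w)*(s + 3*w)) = s - 5*w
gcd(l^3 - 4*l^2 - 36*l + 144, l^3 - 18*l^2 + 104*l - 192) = l^2 - 10*l + 24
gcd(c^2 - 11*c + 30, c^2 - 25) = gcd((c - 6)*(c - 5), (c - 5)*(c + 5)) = c - 5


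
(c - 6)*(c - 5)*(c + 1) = c^3 - 10*c^2 + 19*c + 30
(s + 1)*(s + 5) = s^2 + 6*s + 5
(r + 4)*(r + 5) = r^2 + 9*r + 20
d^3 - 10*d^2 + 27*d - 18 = (d - 6)*(d - 3)*(d - 1)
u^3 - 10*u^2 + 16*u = u*(u - 8)*(u - 2)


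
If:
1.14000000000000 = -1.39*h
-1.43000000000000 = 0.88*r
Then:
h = -0.82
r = -1.62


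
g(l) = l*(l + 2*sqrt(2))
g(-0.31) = -0.78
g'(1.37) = 5.57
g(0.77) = 2.77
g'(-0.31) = 2.21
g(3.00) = 17.49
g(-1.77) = -1.87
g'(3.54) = 9.91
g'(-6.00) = -9.17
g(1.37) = 5.75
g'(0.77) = 4.37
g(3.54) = 22.54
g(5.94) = 52.08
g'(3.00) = 8.83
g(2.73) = 15.17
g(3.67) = 23.85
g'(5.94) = 14.71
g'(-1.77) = -0.71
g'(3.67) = 10.17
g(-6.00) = 19.03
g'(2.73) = 8.29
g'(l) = 2*l + 2*sqrt(2)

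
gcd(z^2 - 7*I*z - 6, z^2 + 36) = z - 6*I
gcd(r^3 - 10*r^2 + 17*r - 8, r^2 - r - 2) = 1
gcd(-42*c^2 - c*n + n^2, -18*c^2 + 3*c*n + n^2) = 6*c + n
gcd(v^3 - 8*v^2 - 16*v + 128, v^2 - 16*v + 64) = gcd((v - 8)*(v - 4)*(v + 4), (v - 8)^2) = v - 8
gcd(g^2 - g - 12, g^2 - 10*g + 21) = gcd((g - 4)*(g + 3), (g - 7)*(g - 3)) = 1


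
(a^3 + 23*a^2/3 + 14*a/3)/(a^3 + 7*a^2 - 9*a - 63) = a*(3*a + 2)/(3*(a^2 - 9))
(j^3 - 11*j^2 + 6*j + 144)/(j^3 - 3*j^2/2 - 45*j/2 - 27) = 2*(j - 8)/(2*j + 3)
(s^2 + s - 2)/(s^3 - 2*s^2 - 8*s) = (s - 1)/(s*(s - 4))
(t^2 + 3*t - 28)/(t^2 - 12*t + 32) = (t + 7)/(t - 8)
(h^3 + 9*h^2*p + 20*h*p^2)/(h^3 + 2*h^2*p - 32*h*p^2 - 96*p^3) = h*(-h - 5*p)/(-h^2 + 2*h*p + 24*p^2)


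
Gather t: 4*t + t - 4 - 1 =5*t - 5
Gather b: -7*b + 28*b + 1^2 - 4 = 21*b - 3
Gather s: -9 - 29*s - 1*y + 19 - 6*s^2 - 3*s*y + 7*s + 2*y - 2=-6*s^2 + s*(-3*y - 22) + y + 8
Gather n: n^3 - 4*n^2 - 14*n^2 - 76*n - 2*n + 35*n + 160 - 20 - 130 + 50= n^3 - 18*n^2 - 43*n + 60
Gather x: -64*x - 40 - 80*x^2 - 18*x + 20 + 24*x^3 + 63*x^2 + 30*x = 24*x^3 - 17*x^2 - 52*x - 20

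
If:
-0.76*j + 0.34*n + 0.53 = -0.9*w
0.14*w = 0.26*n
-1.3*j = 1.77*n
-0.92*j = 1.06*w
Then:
No Solution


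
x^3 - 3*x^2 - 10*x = x*(x - 5)*(x + 2)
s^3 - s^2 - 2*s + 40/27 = (s - 5/3)*(s - 2/3)*(s + 4/3)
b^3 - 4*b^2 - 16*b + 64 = (b - 4)^2*(b + 4)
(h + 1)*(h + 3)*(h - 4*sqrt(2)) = h^3 - 4*sqrt(2)*h^2 + 4*h^2 - 16*sqrt(2)*h + 3*h - 12*sqrt(2)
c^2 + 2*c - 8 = (c - 2)*(c + 4)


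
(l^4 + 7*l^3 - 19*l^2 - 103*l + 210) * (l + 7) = l^5 + 14*l^4 + 30*l^3 - 236*l^2 - 511*l + 1470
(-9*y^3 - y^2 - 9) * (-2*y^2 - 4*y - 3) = 18*y^5 + 38*y^4 + 31*y^3 + 21*y^2 + 36*y + 27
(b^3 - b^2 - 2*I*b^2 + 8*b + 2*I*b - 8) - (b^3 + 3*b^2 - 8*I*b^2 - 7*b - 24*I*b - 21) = -4*b^2 + 6*I*b^2 + 15*b + 26*I*b + 13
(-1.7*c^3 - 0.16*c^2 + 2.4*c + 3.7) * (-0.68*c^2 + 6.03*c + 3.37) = 1.156*c^5 - 10.1422*c^4 - 8.3258*c^3 + 11.4168*c^2 + 30.399*c + 12.469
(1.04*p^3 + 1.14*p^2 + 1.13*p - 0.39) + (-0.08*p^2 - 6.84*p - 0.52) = 1.04*p^3 + 1.06*p^2 - 5.71*p - 0.91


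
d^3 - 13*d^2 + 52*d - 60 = (d - 6)*(d - 5)*(d - 2)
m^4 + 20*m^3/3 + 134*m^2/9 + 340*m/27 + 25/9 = (m + 1/3)*(m + 5/3)^2*(m + 3)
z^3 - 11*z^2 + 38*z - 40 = (z - 5)*(z - 4)*(z - 2)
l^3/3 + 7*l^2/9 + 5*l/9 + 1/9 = (l/3 + 1/3)*(l + 1/3)*(l + 1)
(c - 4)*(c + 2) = c^2 - 2*c - 8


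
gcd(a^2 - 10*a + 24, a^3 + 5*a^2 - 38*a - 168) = a - 6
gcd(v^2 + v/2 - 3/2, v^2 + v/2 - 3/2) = v^2 + v/2 - 3/2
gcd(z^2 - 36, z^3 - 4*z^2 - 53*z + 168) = 1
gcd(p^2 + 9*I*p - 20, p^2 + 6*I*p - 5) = p + 5*I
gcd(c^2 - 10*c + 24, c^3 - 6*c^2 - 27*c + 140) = c - 4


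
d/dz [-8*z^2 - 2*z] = -16*z - 2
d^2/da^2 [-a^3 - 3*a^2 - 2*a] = -6*a - 6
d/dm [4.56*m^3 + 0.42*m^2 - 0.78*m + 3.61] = 13.68*m^2 + 0.84*m - 0.78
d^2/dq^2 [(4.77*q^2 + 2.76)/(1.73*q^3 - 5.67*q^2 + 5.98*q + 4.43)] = (28.552266*q^6 - 196.9605*q^4 - 621.496134*q^3 + 1422.58563*q^2 - 688.40748*q + 523.270866)/(5.177717*q^9 - 50.909229*q^8 + 220.545417*q^7 - 494.45913*q^6 + 501.621864*q^5 + 93.9552089999998*q^4 - 585.537005*q^3 + 141.436167*q^2 + 352.070706*q + 86.938307)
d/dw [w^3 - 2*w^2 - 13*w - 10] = 3*w^2 - 4*w - 13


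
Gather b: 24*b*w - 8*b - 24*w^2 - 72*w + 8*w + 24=b*(24*w - 8) - 24*w^2 - 64*w + 24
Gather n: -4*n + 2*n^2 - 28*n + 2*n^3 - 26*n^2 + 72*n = 2*n^3 - 24*n^2 + 40*n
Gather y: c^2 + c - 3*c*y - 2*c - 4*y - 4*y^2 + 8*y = c^2 - c - 4*y^2 + y*(4 - 3*c)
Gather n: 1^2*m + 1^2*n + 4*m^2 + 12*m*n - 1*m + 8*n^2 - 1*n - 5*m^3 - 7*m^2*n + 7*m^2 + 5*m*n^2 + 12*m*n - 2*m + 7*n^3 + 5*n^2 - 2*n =-5*m^3 + 11*m^2 - 2*m + 7*n^3 + n^2*(5*m + 13) + n*(-7*m^2 + 24*m - 2)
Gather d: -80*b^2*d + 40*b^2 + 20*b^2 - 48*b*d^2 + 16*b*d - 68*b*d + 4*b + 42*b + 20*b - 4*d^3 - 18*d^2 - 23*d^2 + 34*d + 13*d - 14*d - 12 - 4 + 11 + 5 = 60*b^2 + 66*b - 4*d^3 + d^2*(-48*b - 41) + d*(-80*b^2 - 52*b + 33)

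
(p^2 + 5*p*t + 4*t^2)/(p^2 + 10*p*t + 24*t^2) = (p + t)/(p + 6*t)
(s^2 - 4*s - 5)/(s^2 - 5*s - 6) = (s - 5)/(s - 6)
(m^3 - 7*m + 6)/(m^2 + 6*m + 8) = (m^3 - 7*m + 6)/(m^2 + 6*m + 8)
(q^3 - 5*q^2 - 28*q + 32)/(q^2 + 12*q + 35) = (q^3 - 5*q^2 - 28*q + 32)/(q^2 + 12*q + 35)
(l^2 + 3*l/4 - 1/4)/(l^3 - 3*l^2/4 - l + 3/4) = (4*l - 1)/(4*l^2 - 7*l + 3)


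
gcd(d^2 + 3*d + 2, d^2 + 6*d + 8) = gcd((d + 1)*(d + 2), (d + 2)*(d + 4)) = d + 2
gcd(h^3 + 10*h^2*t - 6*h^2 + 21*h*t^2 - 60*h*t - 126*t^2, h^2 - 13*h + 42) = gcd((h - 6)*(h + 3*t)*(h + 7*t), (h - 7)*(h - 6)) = h - 6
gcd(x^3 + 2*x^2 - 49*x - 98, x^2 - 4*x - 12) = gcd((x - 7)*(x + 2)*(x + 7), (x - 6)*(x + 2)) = x + 2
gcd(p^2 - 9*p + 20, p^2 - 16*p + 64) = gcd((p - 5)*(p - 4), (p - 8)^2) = 1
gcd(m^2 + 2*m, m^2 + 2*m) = m^2 + 2*m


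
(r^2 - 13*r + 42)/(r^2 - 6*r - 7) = (r - 6)/(r + 1)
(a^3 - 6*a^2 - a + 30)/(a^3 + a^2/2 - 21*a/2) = 2*(a^2 - 3*a - 10)/(a*(2*a + 7))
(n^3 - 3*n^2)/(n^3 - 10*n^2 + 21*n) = n/(n - 7)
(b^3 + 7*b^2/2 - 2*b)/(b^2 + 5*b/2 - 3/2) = b*(b + 4)/(b + 3)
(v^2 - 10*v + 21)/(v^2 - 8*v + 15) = (v - 7)/(v - 5)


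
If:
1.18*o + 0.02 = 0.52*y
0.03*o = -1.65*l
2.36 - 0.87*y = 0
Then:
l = -0.02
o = 1.18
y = 2.71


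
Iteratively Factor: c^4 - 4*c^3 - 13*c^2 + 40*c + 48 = (c - 4)*(c^3 - 13*c - 12) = (c - 4)*(c + 3)*(c^2 - 3*c - 4) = (c - 4)*(c + 1)*(c + 3)*(c - 4)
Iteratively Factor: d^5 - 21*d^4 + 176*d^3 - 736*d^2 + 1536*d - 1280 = (d - 4)*(d^4 - 17*d^3 + 108*d^2 - 304*d + 320) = (d - 4)^2*(d^3 - 13*d^2 + 56*d - 80) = (d - 4)^3*(d^2 - 9*d + 20) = (d - 4)^4*(d - 5)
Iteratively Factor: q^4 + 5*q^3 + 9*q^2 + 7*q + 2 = (q + 1)*(q^3 + 4*q^2 + 5*q + 2) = (q + 1)^2*(q^2 + 3*q + 2) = (q + 1)^2*(q + 2)*(q + 1)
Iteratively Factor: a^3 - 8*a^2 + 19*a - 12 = (a - 4)*(a^2 - 4*a + 3) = (a - 4)*(a - 3)*(a - 1)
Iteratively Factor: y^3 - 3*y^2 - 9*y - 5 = (y + 1)*(y^2 - 4*y - 5) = (y + 1)^2*(y - 5)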